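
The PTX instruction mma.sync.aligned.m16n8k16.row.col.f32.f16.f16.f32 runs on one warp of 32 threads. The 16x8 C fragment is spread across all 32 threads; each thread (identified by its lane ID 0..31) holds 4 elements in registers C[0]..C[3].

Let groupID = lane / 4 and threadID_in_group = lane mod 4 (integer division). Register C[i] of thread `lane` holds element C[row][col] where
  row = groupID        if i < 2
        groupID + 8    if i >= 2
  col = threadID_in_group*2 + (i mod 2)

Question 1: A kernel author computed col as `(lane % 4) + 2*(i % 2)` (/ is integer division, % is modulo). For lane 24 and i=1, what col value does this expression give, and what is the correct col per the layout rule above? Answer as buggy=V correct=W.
buggy=2 correct=1

`(lane % 4) + 2*(i % 2)`[24,1]->2
24: gid=6,tid=0
[1] (6+0,0*2+1) = (6,1)
col: 2 vs 1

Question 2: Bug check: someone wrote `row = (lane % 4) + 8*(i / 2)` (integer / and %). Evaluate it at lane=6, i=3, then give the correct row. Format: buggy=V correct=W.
`(lane % 4) + 8*(i / 2)`[6,3]->10
lane 6: g=1 (6/4), t=2 (6%4)
i=3: r=1+8=9, c=2*2+1=5
row: 10 vs 9

buggy=10 correct=9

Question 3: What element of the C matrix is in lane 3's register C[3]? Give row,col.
L=3⇒gr=3>>2=0, th=3&3=3
[3]⇒row 0+8=8  col 3·2+1=7

8,7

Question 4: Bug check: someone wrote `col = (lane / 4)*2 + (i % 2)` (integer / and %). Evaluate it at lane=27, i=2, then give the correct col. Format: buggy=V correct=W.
`(lane / 4)*2 + (i % 2)`[27,2]→12
lane 27: G=6 (27/4), T=3 (27%4)
i=2: r=6+8=14, c=3*2+0=6
col: 12 vs 6

buggy=12 correct=6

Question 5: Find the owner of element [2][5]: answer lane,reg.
r=2->g=2,rb=0  c=5->t=2,b0=1
L=2*4+2=10  i=0*2+1=1

10,1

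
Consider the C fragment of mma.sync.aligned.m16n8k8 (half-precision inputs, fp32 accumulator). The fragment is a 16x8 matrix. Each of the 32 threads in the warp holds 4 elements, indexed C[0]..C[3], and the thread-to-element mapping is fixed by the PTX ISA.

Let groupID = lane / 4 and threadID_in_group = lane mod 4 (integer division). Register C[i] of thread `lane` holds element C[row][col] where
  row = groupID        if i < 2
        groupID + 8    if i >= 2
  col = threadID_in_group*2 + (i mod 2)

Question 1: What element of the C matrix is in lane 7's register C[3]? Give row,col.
lane 7: g=1 (7/4), t=3 (7%4)
i=3: r=1+8=9, c=3*2+1=7

9,7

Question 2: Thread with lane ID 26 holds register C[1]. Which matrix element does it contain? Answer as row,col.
6,5

26: gr=6,th=2
[1] (6+0,2*2+1) = (6,5)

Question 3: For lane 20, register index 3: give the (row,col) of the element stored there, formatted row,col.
13,1

lane 20: G=5 (20/4), T=0 (20%4)
i=3: r=5+8=13, c=0*2+1=1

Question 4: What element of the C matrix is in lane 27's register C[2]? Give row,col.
14,6

lane 27: gid=6 (27/4), tid=3 (27%4)
i=2: r=6+8=14, c=3*2+0=6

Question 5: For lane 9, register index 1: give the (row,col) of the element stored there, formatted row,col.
2,3

lane 9=>9/4=2, 9 mod 4=1
i=1  r:2+0=>2  c:2·1+1=>3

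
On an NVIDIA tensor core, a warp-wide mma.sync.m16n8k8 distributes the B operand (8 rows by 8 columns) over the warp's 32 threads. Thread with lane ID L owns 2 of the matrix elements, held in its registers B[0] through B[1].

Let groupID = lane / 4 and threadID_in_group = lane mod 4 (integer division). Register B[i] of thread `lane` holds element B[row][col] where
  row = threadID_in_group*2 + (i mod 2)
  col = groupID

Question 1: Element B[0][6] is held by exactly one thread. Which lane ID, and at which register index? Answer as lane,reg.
c: 6->gid=6  r: 0->tid=0,i&1=0
L=6*4+0=24  i=0=0

24,0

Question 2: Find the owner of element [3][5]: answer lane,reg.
c=5->g=5  r=3->t=1,b0=1
L=5*4+1=21  i=1=1

21,1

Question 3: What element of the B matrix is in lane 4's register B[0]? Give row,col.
0,1

L=4->gid=4>>2=1, tid=4&3=0
[0]->row 0·2+0=0  col gid=1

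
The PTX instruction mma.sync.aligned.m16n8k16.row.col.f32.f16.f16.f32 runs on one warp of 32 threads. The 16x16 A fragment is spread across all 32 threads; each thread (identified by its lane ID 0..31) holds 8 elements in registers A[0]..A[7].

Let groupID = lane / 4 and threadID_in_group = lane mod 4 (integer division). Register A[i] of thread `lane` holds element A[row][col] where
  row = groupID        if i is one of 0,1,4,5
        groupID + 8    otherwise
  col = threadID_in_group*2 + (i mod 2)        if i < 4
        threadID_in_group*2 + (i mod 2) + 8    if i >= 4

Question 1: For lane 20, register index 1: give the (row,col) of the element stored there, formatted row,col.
5,1

20: gr=5,th=0
[1] (5+0,0*2+1+0) = (5,1)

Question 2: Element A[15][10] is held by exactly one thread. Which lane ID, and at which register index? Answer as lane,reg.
29,6

r=15→G=7,rhi=1  c=10→chi=1,T=1,p=0
L=7*4+1=29  i=1*4+1*2+0=6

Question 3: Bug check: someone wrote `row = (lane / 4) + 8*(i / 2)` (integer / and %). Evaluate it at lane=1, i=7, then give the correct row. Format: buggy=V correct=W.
`(lane / 4) + 8*(i / 2)`[1,7]→24
lane 1→1/4=0, 1 mod 4=1
i=7  r:0+8→8  c:2·1+1+8→11
row: 24 vs 8

buggy=24 correct=8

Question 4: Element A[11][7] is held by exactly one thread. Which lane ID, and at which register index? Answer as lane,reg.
r=11⇒gr=3,Rb=1  c=7⇒Cb=0,th=3,odd=1
L=3*4+3=15  i=0*4+1*2+1=3

15,3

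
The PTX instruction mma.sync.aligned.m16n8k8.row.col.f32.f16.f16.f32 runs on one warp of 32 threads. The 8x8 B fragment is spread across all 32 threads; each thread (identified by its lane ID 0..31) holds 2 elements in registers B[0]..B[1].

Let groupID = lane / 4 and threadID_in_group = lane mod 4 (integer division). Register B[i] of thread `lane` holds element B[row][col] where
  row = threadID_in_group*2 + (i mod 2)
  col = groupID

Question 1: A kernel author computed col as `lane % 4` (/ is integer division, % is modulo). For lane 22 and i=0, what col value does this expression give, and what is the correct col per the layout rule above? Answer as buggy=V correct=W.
`lane % 4`[22,0]→2
lane 22→22/4=5, 22 mod 4=2
i=0  r:2·2+0→4  c:5
col: 2 vs 5

buggy=2 correct=5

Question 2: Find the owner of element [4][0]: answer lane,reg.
c: 0->gid=0  r: 4->tid=2,i&1=0
L=0*4+2=2  i=0=0

2,0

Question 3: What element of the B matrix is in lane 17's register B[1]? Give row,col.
L=17⇒gr=17>>2=4, th=17&3=1
[1]⇒row 1·2+1=3  col gr=4

3,4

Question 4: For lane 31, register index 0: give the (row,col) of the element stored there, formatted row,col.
L=31->g=31>>2=7, t=31&3=3
[0]->row 3·2+0=6  col g=7

6,7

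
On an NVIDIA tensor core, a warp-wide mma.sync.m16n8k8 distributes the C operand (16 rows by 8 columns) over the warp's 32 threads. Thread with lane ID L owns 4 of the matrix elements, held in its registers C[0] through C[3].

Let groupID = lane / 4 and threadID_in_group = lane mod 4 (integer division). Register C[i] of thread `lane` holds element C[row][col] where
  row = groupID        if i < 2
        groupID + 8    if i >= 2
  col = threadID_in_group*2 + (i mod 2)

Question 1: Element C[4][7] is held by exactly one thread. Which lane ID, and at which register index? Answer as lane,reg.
19,1

r=4->g=4,rb=0  c=7->t=3,b0=1
L=4*4+3=19  i=0*2+1=1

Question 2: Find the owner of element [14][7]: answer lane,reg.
r=14->g=6,rb=1  c=7->t=3,b0=1
L=6*4+3=27  i=1*2+1=3

27,3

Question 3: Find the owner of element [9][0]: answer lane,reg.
r=9→G=1,rhi=1  c=0→T=0,p=0
L=1*4+0=4  i=1*2+0=2

4,2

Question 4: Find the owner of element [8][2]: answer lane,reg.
1,2

r: 8->gid=0,r8=1  c: 2->tid=1,i&1=0
L=0*4+1=1  i=1*2+0=2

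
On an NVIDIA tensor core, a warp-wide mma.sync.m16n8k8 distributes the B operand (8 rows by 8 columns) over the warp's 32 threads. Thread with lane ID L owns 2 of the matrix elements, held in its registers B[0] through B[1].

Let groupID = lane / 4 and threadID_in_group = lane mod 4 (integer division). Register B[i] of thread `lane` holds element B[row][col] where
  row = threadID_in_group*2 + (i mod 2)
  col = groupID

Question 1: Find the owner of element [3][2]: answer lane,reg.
c=2→G=2  r=3→T=1,p=1
L=2*4+1=9  i=1=1

9,1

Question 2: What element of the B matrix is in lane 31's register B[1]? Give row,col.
7,7

lane 31: grp=7 (31/4), tig=3 (31%4)
i=1: r=3*2+1=7, c=grp=7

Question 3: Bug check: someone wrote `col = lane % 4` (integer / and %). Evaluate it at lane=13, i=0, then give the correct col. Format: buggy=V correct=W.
`lane % 4`[13,0]->1
lane 13->13/4=3, 13 mod 4=1
i=0  r:2·1+0->2  c:3
col: 1 vs 3

buggy=1 correct=3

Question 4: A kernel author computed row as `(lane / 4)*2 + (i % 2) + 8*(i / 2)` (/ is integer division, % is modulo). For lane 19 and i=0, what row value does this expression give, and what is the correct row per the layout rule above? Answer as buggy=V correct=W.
`(lane / 4)*2 + (i % 2) + 8*(i / 2)`[19,0]->8
L=19->g=19>>2=4, t=19&3=3
[0]->row 3·2+0=6  col g=4
row: 8 vs 6

buggy=8 correct=6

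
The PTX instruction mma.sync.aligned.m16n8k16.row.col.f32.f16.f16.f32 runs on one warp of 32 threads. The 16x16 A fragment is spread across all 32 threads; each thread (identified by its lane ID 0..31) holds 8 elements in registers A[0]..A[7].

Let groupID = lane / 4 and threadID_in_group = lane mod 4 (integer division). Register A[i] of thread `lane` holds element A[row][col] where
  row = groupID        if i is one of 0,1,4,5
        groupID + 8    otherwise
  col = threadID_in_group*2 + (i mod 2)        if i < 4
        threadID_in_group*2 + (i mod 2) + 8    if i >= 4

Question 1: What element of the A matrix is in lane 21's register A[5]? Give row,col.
5,11

21: gid=5,tid=1
[5] (5+0,1*2+1+8) = (5,11)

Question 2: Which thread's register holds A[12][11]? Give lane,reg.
r=12→G=4,rhi=1  c=11→chi=1,T=1,p=1
L=4*4+1=17  i=1*4+1*2+1=7

17,7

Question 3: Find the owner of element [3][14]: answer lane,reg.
r=3→G=3,rhi=0  c=14→chi=1,T=3,p=0
L=3*4+3=15  i=1*4+0*2+0=4

15,4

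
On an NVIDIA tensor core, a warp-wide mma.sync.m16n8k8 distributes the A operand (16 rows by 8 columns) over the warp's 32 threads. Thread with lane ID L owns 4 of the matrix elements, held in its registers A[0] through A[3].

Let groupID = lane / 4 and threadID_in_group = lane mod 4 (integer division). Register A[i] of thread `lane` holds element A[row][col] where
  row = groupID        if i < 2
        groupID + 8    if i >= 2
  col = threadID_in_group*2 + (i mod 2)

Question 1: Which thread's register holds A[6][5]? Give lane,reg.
26,1

r=6->g=6,rb=0  c=5->t=2,b0=1
L=6*4+2=26  i=0*2+1=1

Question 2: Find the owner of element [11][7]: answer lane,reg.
15,3

r:11=>grp=3,rB=1  c:7=>tig=3,lo=1
L=3*4+3=15  i=1*2+1=3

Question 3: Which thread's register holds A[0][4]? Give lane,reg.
r=0->g=0,rb=0  c=4->t=2,b0=0
L=0*4+2=2  i=0*2+0=0

2,0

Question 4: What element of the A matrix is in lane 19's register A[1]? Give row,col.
L=19⇒gr=19>>2=4, th=19&3=3
[1]⇒row 4+0=4  col 3·2+1=7

4,7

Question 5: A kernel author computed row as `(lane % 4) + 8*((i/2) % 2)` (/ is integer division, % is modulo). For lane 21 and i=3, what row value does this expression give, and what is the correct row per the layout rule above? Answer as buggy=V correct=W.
`(lane % 4) + 8*((i/2) % 2)`[21,3]⇒9
21: gr=5,th=1
[3] (5+8,1*2+1) = (13,3)
row: 9 vs 13

buggy=9 correct=13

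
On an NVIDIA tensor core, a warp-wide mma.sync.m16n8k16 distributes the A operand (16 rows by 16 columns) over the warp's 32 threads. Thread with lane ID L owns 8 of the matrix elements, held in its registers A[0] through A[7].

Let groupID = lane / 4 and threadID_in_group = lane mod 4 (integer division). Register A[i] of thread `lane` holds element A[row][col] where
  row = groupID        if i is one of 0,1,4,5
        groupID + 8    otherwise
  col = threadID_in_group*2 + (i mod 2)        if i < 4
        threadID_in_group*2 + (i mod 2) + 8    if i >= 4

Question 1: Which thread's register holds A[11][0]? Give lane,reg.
12,2

r=11→G=3,rhi=1  c=0→chi=0,T=0,p=0
L=3*4+0=12  i=0*4+1*2+0=2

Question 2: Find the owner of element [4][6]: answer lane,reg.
r:4=>grp=4,rB=0  c:6=>cB=0,tig=3,lo=0
L=4*4+3=19  i=0*4+0*2+0=0

19,0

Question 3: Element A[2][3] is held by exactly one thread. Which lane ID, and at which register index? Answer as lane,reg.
9,1

r: 2->gid=2,r8=0  c: 3->c8=0,tid=1,i&1=1
L=2*4+1=9  i=0*4+0*2+1=1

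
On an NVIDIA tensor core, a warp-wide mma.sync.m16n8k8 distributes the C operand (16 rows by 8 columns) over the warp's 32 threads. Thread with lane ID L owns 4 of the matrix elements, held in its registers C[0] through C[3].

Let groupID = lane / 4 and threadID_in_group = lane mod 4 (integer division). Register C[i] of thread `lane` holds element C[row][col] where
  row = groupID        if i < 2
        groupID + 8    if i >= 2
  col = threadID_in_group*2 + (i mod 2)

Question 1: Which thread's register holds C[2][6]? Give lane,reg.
11,0

r:2=>grp=2,rB=0  c:6=>tig=3,lo=0
L=2*4+3=11  i=0*2+0=0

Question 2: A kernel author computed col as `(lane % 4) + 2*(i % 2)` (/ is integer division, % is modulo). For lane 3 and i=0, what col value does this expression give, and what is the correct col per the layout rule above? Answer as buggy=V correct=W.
buggy=3 correct=6

`(lane % 4) + 2*(i % 2)`[3,0]->3
lane 3: gid=0 (3/4), tid=3 (3%4)
i=0: r=0+0=0, c=3*2+0=6
col: 3 vs 6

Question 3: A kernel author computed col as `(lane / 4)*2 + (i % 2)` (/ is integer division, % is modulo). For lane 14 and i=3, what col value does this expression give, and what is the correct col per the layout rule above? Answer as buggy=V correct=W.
`(lane / 4)*2 + (i % 2)`[14,3]→7
lane 14→14/4=3, 14 mod 4=2
i=3  r:3+8→11  c:2·2+1→5
col: 7 vs 5

buggy=7 correct=5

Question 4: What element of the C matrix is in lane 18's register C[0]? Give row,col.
18: grp=4,tig=2
[0] (4+0,2*2+0) = (4,4)

4,4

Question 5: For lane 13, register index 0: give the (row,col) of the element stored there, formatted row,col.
lane 13->13/4=3, 13 mod 4=1
i=0  r:3+0->3  c:2·1+0->2

3,2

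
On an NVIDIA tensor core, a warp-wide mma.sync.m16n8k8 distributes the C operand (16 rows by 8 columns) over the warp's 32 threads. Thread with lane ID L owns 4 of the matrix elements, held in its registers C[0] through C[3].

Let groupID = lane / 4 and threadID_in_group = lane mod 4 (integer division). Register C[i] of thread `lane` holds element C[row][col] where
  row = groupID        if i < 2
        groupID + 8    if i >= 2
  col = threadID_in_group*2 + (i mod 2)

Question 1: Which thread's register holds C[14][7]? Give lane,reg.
27,3

r:14=>grp=6,rB=1  c:7=>tig=3,lo=1
L=6*4+3=27  i=1*2+1=3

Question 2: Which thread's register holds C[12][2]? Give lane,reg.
17,2

r: 12->gid=4,r8=1  c: 2->tid=1,i&1=0
L=4*4+1=17  i=1*2+0=2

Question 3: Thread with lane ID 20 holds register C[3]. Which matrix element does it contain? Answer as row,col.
13,1

lane 20→20/4=5, 20 mod 4=0
i=3  r:5+8→13  c:2·0+1→1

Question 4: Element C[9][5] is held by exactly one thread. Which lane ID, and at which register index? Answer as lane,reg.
6,3

r:9=>grp=1,rB=1  c:5=>tig=2,lo=1
L=1*4+2=6  i=1*2+1=3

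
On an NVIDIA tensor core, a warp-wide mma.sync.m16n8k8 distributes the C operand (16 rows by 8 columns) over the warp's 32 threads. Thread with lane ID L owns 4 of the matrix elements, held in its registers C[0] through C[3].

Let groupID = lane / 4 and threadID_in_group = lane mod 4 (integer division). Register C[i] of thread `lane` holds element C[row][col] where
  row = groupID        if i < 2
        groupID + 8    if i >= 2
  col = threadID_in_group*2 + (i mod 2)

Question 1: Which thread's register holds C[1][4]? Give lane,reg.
r: 1->gid=1,r8=0  c: 4->tid=2,i&1=0
L=1*4+2=6  i=0*2+0=0

6,0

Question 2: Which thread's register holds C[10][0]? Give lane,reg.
8,2

r=10→G=2,rhi=1  c=0→T=0,p=0
L=2*4+0=8  i=1*2+0=2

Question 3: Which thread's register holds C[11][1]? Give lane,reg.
r: 11->gid=3,r8=1  c: 1->tid=0,i&1=1
L=3*4+0=12  i=1*2+1=3

12,3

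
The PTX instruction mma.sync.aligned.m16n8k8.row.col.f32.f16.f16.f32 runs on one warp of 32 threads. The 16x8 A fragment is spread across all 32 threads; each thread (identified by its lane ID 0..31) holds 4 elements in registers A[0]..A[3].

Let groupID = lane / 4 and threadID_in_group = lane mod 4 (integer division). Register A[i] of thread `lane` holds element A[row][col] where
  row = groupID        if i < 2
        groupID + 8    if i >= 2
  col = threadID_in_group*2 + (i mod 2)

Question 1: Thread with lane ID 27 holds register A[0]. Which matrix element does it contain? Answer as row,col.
6,6

lane 27->27/4=6, 27 mod 4=3
i=0  r:6+0->6  c:2·3+0->6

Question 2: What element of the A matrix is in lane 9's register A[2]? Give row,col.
10,2

lane 9->9/4=2, 9 mod 4=1
i=2  r:2+8->10  c:2·1+0->2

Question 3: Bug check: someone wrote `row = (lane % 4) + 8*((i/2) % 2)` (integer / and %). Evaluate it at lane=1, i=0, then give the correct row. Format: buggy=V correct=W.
buggy=1 correct=0

`(lane % 4) + 8*((i/2) % 2)`[1,0]→1
lane 1→1/4=0, 1 mod 4=1
i=0  r:0+0→0  c:2·1+0→2
row: 1 vs 0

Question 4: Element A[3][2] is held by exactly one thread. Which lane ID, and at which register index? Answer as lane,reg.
r: 3->gid=3,r8=0  c: 2->tid=1,i&1=0
L=3*4+1=13  i=0*2+0=0

13,0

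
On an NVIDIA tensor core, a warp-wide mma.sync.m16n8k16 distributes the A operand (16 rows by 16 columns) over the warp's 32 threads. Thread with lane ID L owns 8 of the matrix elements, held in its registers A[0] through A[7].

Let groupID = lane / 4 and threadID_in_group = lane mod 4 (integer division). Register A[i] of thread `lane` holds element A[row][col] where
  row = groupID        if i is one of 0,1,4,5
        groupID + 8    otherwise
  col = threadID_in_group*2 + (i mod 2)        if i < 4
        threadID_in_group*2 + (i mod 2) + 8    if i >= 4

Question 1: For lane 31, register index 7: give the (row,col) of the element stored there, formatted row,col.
15,15

lane 31: gr=7 (31/4), th=3 (31%4)
i=7: r=7+8=15, c=3*2+1+8=15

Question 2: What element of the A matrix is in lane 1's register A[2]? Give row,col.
1: grp=0,tig=1
[2] (0+8,1*2+0+0) = (8,2)

8,2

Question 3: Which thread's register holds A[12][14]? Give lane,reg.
19,6

r:12=>grp=4,rB=1  c:14=>cB=1,tig=3,lo=0
L=4*4+3=19  i=1*4+1*2+0=6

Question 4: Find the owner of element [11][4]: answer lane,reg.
r=11⇒gr=3,Rb=1  c=4⇒Cb=0,th=2,odd=0
L=3*4+2=14  i=0*4+1*2+0=2

14,2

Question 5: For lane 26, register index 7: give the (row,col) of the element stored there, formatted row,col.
14,13

lane 26: G=6 (26/4), T=2 (26%4)
i=7: r=6+8=14, c=2*2+1+8=13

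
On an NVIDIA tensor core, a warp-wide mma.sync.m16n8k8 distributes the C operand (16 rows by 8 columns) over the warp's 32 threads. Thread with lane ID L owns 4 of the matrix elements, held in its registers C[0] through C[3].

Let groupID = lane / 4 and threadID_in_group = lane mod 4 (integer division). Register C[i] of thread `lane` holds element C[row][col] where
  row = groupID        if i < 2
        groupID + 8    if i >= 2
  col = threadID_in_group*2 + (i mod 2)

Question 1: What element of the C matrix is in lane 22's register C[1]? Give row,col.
lane 22->22/4=5, 22 mod 4=2
i=1  r:5+0->5  c:2·2+1->5

5,5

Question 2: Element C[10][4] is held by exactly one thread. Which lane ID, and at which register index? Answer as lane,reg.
r:10=>grp=2,rB=1  c:4=>tig=2,lo=0
L=2*4+2=10  i=1*2+0=2

10,2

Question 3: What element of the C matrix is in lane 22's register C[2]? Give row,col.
22: gr=5,th=2
[2] (5+8,2*2+0) = (13,4)

13,4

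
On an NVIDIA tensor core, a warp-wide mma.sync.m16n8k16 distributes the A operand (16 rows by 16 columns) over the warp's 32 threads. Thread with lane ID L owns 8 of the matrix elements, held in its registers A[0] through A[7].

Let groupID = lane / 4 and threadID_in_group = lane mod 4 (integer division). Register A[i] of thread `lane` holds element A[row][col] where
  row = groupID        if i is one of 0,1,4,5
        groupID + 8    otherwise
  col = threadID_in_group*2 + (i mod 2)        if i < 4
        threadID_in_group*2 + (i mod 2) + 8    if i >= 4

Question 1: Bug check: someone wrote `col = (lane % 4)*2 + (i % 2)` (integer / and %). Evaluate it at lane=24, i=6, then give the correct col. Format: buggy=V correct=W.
buggy=0 correct=8

`(lane % 4)*2 + (i % 2)`[24,6]⇒0
L=24⇒gr=24>>2=6, th=24&3=0
[6]⇒row 6+8=14  col 0·2+0+8=8
col: 0 vs 8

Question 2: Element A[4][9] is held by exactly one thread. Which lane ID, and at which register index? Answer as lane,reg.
16,5

r=4->g=4,rb=0  c=9->cb=1,t=0,b0=1
L=4*4+0=16  i=1*4+0*2+1=5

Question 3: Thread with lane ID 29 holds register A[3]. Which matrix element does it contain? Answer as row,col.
15,3

29: gr=7,th=1
[3] (7+8,1*2+1+0) = (15,3)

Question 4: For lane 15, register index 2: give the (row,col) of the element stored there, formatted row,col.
11,6

L=15->gid=15>>2=3, tid=15&3=3
[2]->row 3+8=11  col 3·2+0+0=6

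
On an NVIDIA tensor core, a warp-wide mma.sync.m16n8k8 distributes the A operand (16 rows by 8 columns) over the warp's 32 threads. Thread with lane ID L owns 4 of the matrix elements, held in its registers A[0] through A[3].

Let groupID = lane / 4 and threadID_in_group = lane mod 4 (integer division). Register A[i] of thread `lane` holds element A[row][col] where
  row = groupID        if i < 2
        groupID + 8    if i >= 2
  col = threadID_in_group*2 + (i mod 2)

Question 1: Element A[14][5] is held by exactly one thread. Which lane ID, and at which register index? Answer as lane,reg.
26,3

r=14->g=6,rb=1  c=5->t=2,b0=1
L=6*4+2=26  i=1*2+1=3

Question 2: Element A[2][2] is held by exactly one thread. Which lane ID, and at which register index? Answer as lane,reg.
r: 2->gid=2,r8=0  c: 2->tid=1,i&1=0
L=2*4+1=9  i=0*2+0=0

9,0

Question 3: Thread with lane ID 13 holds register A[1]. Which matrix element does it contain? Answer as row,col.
3,3

13: grp=3,tig=1
[1] (3+0,1*2+1) = (3,3)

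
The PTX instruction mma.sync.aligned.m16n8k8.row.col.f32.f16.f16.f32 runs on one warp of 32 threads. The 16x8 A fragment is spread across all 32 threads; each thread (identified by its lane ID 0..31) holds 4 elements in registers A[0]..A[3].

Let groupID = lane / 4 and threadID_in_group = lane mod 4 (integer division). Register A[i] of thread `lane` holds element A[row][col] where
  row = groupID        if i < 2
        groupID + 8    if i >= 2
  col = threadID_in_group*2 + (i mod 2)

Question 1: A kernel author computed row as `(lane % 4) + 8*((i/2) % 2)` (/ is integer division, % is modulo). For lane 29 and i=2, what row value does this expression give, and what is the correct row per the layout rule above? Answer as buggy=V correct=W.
buggy=9 correct=15

`(lane % 4) + 8*((i/2) % 2)`[29,2]->9
29: g=7,t=1
[2] (7+8,1*2+0) = (15,2)
row: 9 vs 15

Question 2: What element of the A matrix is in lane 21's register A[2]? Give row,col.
lane 21=>21/4=5, 21 mod 4=1
i=2  r:5+8=>13  c:2·1+0=>2

13,2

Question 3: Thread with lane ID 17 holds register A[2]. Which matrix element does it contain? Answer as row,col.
12,2

lane 17⇒17/4=4, 17 mod 4=1
i=2  r:4+8⇒12  c:2·1+0⇒2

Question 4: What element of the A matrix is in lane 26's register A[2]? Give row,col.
26: gr=6,th=2
[2] (6+8,2*2+0) = (14,4)

14,4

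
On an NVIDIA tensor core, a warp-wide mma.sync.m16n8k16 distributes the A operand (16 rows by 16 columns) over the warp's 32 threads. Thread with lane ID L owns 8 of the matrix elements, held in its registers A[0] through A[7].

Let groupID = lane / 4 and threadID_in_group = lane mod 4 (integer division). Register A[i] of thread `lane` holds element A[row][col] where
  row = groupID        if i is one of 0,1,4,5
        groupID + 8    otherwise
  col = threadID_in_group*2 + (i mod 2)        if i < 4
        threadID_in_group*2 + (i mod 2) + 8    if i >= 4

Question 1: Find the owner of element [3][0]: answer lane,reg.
r:3=>grp=3,rB=0  c:0=>cB=0,tig=0,lo=0
L=3*4+0=12  i=0*4+0*2+0=0

12,0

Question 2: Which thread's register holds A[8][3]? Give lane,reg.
1,3

r=8->g=0,rb=1  c=3->cb=0,t=1,b0=1
L=0*4+1=1  i=0*4+1*2+1=3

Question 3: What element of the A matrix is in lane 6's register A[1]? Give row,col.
1,5

lane 6: grp=1 (6/4), tig=2 (6%4)
i=1: r=1+0=1, c=2*2+1+0=5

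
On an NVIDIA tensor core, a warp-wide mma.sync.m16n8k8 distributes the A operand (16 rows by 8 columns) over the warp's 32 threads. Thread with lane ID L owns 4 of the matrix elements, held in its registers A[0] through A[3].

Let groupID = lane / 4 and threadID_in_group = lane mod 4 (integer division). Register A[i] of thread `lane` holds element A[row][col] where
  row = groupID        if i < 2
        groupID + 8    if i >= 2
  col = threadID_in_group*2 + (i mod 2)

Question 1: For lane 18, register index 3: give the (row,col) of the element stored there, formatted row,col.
L=18->gid=18>>2=4, tid=18&3=2
[3]->row 4+8=12  col 2·2+1=5

12,5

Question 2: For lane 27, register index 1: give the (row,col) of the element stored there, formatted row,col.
27: g=6,t=3
[1] (6+0,3*2+1) = (6,7)

6,7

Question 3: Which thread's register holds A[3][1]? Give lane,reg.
r=3⇒gr=3,Rb=0  c=1⇒th=0,odd=1
L=3*4+0=12  i=0*2+1=1

12,1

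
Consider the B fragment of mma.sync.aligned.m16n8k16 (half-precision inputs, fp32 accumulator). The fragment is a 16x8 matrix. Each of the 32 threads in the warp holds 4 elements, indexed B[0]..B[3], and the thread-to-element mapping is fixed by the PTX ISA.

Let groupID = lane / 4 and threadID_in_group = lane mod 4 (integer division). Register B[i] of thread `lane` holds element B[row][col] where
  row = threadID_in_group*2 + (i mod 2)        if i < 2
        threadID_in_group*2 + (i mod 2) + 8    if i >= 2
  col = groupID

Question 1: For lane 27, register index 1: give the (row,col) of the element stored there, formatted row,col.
7,6

lane 27: gid=6 (27/4), tid=3 (27%4)
i=1: r=3*2+1+0=7, c=gid=6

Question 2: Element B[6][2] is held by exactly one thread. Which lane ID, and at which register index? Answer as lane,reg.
11,0

c=2⇒gr=2  r=6⇒Rb=0,th=3,odd=0
L=2*4+3=11  i=0*2+0=0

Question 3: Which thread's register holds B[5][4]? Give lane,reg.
c=4->g=4  r=5->rb=0,t=2,b0=1
L=4*4+2=18  i=0*2+1=1

18,1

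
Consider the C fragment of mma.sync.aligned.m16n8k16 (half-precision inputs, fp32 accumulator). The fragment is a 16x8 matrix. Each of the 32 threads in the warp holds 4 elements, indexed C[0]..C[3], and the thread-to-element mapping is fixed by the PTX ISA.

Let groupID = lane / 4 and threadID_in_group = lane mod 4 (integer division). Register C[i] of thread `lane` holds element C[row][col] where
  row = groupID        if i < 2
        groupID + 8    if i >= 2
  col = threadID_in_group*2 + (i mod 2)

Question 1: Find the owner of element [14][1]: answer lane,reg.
r=14→G=6,rhi=1  c=1→T=0,p=1
L=6*4+0=24  i=1*2+1=3

24,3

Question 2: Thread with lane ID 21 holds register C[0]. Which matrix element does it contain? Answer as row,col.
lane 21→21/4=5, 21 mod 4=1
i=0  r:5+0→5  c:2·1+0→2

5,2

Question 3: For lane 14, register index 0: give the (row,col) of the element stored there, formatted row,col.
lane 14: g=3 (14/4), t=2 (14%4)
i=0: r=3+0=3, c=2*2+0=4

3,4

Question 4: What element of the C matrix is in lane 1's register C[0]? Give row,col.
1: gid=0,tid=1
[0] (0+0,1*2+0) = (0,2)

0,2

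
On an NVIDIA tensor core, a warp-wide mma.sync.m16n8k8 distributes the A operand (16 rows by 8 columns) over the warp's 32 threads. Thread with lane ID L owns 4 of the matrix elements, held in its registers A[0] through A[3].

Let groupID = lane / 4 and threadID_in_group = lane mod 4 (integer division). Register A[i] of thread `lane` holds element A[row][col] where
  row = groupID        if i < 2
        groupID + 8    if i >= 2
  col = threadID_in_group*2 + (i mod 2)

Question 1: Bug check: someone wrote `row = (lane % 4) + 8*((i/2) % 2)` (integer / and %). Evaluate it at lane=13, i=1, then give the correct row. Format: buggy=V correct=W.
buggy=1 correct=3

`(lane % 4) + 8*((i/2) % 2)`[13,1]=>1
lane 13=>13/4=3, 13 mod 4=1
i=1  r:3+0=>3  c:2·1+1=>3
row: 1 vs 3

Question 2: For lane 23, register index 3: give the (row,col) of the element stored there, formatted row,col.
lane 23->23/4=5, 23 mod 4=3
i=3  r:5+8->13  c:2·3+1->7

13,7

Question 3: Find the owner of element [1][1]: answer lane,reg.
r=1→G=1,rhi=0  c=1→T=0,p=1
L=1*4+0=4  i=0*2+1=1

4,1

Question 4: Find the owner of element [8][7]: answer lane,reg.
r=8→G=0,rhi=1  c=7→T=3,p=1
L=0*4+3=3  i=1*2+1=3

3,3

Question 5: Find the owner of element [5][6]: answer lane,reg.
23,0

r=5→G=5,rhi=0  c=6→T=3,p=0
L=5*4+3=23  i=0*2+0=0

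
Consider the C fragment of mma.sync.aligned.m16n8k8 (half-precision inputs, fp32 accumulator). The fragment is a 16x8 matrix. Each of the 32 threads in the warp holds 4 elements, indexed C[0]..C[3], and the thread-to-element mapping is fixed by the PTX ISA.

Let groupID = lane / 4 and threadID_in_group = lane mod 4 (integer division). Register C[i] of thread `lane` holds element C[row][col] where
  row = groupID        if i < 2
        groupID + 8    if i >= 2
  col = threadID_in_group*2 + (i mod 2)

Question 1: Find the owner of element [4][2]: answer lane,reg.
r: 4->gid=4,r8=0  c: 2->tid=1,i&1=0
L=4*4+1=17  i=0*2+0=0

17,0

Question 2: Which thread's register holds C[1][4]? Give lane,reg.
r:1=>grp=1,rB=0  c:4=>tig=2,lo=0
L=1*4+2=6  i=0*2+0=0

6,0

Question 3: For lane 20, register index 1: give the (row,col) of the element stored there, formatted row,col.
5,1

lane 20: G=5 (20/4), T=0 (20%4)
i=1: r=5+0=5, c=0*2+1=1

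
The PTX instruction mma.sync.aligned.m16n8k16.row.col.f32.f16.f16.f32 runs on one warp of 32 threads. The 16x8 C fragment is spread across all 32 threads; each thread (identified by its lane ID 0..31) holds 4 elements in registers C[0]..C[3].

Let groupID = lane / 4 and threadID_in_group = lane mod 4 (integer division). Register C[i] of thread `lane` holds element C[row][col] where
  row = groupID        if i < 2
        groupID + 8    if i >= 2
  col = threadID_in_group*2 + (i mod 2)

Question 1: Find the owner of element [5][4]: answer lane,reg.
r=5->g=5,rb=0  c=4->t=2,b0=0
L=5*4+2=22  i=0*2+0=0

22,0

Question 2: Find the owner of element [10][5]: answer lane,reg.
r=10->g=2,rb=1  c=5->t=2,b0=1
L=2*4+2=10  i=1*2+1=3

10,3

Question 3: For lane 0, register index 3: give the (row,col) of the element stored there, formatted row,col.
8,1

0: g=0,t=0
[3] (0+8,0*2+1) = (8,1)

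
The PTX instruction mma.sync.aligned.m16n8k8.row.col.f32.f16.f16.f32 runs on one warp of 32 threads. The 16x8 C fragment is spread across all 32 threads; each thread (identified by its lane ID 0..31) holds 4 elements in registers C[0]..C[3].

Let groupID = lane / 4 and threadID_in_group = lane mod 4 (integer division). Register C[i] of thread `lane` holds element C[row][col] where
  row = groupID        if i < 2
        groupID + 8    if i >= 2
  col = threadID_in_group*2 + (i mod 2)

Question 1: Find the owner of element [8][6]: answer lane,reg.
r:8=>grp=0,rB=1  c:6=>tig=3,lo=0
L=0*4+3=3  i=1*2+0=2

3,2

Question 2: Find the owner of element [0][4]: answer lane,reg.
r=0⇒gr=0,Rb=0  c=4⇒th=2,odd=0
L=0*4+2=2  i=0*2+0=0

2,0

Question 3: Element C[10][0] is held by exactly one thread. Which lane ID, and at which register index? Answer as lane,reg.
8,2

r: 10->gid=2,r8=1  c: 0->tid=0,i&1=0
L=2*4+0=8  i=1*2+0=2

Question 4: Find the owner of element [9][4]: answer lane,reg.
r=9→G=1,rhi=1  c=4→T=2,p=0
L=1*4+2=6  i=1*2+0=2

6,2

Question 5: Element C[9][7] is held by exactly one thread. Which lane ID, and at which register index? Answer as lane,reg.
7,3

r: 9->gid=1,r8=1  c: 7->tid=3,i&1=1
L=1*4+3=7  i=1*2+1=3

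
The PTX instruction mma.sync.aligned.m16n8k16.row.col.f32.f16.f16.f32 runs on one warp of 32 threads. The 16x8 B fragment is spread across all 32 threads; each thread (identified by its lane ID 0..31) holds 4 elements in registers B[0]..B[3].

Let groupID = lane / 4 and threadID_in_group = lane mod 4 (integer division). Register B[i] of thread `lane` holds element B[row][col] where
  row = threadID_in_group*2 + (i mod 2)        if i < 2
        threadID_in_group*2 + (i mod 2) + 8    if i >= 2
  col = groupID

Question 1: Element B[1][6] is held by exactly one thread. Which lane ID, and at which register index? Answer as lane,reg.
24,1

c: 6->gid=6  r: 1->r8=0,tid=0,i&1=1
L=6*4+0=24  i=0*2+1=1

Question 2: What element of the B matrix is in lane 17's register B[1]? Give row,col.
3,4

lane 17: grp=4 (17/4), tig=1 (17%4)
i=1: r=1*2+1+0=3, c=grp=4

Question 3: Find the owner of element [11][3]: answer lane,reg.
c=3→G=3  r=11→rhi=1,T=1,p=1
L=3*4+1=13  i=1*2+1=3

13,3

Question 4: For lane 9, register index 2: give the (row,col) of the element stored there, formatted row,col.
10,2

lane 9→9/4=2, 9 mod 4=1
i=2  r:2·1+0+8→10  c:2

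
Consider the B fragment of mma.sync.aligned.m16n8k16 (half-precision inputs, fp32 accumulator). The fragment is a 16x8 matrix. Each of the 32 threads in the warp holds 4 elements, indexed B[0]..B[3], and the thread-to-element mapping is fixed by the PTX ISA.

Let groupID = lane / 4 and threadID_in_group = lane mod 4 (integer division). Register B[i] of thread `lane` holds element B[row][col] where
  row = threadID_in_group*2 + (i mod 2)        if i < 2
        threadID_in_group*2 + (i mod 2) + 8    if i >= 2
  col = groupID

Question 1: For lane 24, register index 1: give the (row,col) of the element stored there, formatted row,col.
lane 24=>24/4=6, 24 mod 4=0
i=1  r:2·0+1+0=>1  c:6

1,6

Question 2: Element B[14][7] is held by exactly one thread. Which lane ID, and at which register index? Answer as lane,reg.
31,2

c=7->g=7  r=14->rb=1,t=3,b0=0
L=7*4+3=31  i=1*2+0=2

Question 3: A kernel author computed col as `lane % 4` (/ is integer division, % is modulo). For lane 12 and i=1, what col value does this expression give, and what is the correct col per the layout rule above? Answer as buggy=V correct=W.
buggy=0 correct=3

`lane % 4`[12,1]->0
lane 12: g=3 (12/4), t=0 (12%4)
i=1: r=0*2+1+0=1, c=g=3
col: 0 vs 3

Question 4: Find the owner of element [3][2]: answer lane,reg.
9,1

c: 2->gid=2  r: 3->r8=0,tid=1,i&1=1
L=2*4+1=9  i=0*2+1=1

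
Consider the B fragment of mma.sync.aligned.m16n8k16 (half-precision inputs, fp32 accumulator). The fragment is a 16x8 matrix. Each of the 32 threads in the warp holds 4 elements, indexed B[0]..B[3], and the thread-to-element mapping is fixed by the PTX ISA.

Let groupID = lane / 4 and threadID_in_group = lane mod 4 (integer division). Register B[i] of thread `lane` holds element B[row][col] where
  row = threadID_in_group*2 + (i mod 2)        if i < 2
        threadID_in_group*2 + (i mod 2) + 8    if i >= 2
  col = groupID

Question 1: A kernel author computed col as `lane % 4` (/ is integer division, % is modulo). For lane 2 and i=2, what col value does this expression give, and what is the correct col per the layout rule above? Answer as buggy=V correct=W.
buggy=2 correct=0

`lane % 4`[2,2]→2
L=2→G=2>>2=0, T=2&3=2
[2]→row 2·2+0+8=12  col G=0
col: 2 vs 0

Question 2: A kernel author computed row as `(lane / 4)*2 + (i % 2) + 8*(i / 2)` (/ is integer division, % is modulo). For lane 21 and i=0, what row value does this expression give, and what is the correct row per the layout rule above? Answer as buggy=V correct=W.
buggy=10 correct=2

`(lane / 4)*2 + (i % 2) + 8*(i / 2)`[21,0]->10
lane 21->21/4=5, 21 mod 4=1
i=0  r:2·1+0+0->2  c:5
row: 10 vs 2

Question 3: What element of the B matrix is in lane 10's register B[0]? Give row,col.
lane 10->10/4=2, 10 mod 4=2
i=0  r:2·2+0+0->4  c:2

4,2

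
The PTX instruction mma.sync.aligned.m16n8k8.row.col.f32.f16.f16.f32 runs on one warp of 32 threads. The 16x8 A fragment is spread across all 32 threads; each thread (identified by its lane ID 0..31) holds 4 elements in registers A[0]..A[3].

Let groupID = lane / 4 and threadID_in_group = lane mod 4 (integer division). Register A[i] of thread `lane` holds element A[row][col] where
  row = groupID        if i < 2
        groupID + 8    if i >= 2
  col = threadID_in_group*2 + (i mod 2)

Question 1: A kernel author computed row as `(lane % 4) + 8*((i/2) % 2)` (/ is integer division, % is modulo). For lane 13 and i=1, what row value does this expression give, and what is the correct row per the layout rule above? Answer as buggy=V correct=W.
`(lane % 4) + 8*((i/2) % 2)`[13,1]->1
lane 13: gid=3 (13/4), tid=1 (13%4)
i=1: r=3+0=3, c=1*2+1=3
row: 1 vs 3

buggy=1 correct=3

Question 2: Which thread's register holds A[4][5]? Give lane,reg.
18,1

r:4=>grp=4,rB=0  c:5=>tig=2,lo=1
L=4*4+2=18  i=0*2+1=1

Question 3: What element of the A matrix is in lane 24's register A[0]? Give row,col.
6,0

lane 24: gid=6 (24/4), tid=0 (24%4)
i=0: r=6+0=6, c=0*2+0=0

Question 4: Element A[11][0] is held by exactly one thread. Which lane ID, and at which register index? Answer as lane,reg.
12,2

r=11->g=3,rb=1  c=0->t=0,b0=0
L=3*4+0=12  i=1*2+0=2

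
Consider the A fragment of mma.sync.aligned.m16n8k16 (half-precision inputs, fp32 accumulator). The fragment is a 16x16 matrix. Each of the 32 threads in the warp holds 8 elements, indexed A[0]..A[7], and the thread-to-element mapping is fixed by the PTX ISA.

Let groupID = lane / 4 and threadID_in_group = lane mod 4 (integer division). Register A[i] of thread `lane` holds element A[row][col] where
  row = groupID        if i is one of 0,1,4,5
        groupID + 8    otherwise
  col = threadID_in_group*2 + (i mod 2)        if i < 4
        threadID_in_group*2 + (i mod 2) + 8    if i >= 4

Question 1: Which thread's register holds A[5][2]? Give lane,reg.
21,0

r=5→G=5,rhi=0  c=2→chi=0,T=1,p=0
L=5*4+1=21  i=0*4+0*2+0=0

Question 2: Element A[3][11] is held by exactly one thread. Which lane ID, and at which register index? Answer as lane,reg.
13,5

r: 3->gid=3,r8=0  c: 11->c8=1,tid=1,i&1=1
L=3*4+1=13  i=1*4+0*2+1=5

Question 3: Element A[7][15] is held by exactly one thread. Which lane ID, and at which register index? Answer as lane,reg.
31,5

r=7⇒gr=7,Rb=0  c=15⇒Cb=1,th=3,odd=1
L=7*4+3=31  i=1*4+0*2+1=5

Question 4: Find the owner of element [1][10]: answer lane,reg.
r=1⇒gr=1,Rb=0  c=10⇒Cb=1,th=1,odd=0
L=1*4+1=5  i=1*4+0*2+0=4

5,4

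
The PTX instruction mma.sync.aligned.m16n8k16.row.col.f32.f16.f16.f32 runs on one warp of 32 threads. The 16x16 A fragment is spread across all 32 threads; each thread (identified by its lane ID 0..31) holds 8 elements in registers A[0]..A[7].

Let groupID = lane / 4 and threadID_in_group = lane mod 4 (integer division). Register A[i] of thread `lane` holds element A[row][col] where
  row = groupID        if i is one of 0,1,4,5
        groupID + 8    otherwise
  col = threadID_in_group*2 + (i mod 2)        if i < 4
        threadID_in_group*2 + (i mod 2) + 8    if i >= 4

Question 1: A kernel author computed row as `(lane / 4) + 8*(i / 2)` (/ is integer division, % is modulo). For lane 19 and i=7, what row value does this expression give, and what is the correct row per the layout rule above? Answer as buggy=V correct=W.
buggy=28 correct=12

`(lane / 4) + 8*(i / 2)`[19,7]->28
19: gid=4,tid=3
[7] (4+8,3*2+1+8) = (12,15)
row: 28 vs 12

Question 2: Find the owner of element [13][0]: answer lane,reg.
20,2

r: 13->gid=5,r8=1  c: 0->c8=0,tid=0,i&1=0
L=5*4+0=20  i=0*4+1*2+0=2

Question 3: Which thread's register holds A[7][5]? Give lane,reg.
30,1

r:7=>grp=7,rB=0  c:5=>cB=0,tig=2,lo=1
L=7*4+2=30  i=0*4+0*2+1=1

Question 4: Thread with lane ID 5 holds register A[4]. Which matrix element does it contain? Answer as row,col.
lane 5: g=1 (5/4), t=1 (5%4)
i=4: r=1+0=1, c=1*2+0+8=10

1,10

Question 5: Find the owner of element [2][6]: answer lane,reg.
r=2⇒gr=2,Rb=0  c=6⇒Cb=0,th=3,odd=0
L=2*4+3=11  i=0*4+0*2+0=0

11,0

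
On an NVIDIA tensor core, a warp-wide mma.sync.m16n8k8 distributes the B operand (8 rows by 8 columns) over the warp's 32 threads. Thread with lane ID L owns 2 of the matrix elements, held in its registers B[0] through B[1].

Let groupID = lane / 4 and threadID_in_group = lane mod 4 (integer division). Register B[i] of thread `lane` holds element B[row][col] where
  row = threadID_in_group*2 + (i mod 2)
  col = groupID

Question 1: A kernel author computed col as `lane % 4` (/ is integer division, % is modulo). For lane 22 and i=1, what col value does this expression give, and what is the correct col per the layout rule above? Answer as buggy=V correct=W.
`lane % 4`[22,1]→2
lane 22: G=5 (22/4), T=2 (22%4)
i=1: r=2*2+1=5, c=G=5
col: 2 vs 5

buggy=2 correct=5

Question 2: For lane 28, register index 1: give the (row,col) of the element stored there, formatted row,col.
lane 28: g=7 (28/4), t=0 (28%4)
i=1: r=0*2+1=1, c=g=7

1,7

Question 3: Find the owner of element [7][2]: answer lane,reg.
11,1

c=2->g=2  r=7->t=3,b0=1
L=2*4+3=11  i=1=1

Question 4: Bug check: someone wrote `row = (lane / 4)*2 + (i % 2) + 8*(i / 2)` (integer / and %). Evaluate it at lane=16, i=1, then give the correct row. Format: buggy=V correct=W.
buggy=9 correct=1

`(lane / 4)*2 + (i % 2) + 8*(i / 2)`[16,1]=>9
16: grp=4,tig=0
[1] (0*2+1,4) = (1,4)
row: 9 vs 1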